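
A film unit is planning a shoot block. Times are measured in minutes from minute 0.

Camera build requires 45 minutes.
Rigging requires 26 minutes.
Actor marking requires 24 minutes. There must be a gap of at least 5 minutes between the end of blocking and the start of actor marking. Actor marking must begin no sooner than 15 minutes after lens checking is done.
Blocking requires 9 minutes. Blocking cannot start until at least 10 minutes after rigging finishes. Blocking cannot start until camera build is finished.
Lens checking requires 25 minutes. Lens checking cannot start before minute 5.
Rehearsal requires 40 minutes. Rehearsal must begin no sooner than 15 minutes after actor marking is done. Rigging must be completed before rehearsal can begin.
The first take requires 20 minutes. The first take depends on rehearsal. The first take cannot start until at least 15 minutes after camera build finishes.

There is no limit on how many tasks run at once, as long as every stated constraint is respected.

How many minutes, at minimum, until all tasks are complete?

158

Lens checking cannot begin until its own release at minute 5. It runs from minute 5 to 5 + 25 = minute 30.
Camera build has no prerequisites, so it starts at minute 0 and finishes at minute 45.
Rigging has no prerequisites, so it starts at minute 0 and finishes at minute 26.
Blocking needs all of rigging (finishes minute 26, plus 10-minute gap → minute 36); camera build (finishes minute 45). That puts its earliest start at minute 45; it finishes at 45 + 9 = minute 54.
Actor marking needs all of blocking (finishes minute 54, plus 5-minute gap → minute 59); lens checking (finishes minute 30, plus 15-minute gap → minute 45). That puts its earliest start at minute 59; it finishes at 59 + 24 = minute 83.
For rehearsal: actor marking (finishes minute 83, plus 15-minute gap → minute 98); rigging (finishes minute 26). Taking the maximum gives a start of minute 98, and it finishes at 98 + 40 = minute 138.
The first take has to wait for rehearsal (finishes minute 138); camera build (finishes minute 45, plus 15-minute gap → minute 60). The latest of these is minute 138, so the first take runs minute 138 to 138 + 20 = minute 158.
All tasks are finished once the last one completes. Finish times: Rigging at 26, Camera build at 45, Lens checking at 30, Blocking at 54, Actor marking at 83, Rehearsal at 138, The first take at 158. The latest is minute 158.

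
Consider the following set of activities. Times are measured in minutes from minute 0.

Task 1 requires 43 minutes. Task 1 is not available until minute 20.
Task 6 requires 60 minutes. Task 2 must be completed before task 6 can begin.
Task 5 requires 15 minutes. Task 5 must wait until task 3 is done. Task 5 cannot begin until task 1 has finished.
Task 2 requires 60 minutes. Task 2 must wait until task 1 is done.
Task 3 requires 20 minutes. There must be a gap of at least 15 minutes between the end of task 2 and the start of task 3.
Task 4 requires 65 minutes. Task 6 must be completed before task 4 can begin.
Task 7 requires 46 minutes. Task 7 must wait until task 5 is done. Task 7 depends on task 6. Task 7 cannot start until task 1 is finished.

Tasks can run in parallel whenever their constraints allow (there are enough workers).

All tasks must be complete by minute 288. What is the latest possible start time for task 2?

Task 7 has no dependents, so it just needs to finish by minute 288. Starting by 288 − 46 = minute 242 achieves that.
Task 5 feeds into task 7 (must start by minute 242); so task 5 must finish by minute 242 and therefore start by minute 227.
Task 3 must finish before task 5 (must start by minute 227). With a 20-minute duration, task 3 must start by 227 − 20 = minute 207.
Task 4 must finish by minute 288; it takes 65 minutes, so it must start by 288 − 65 = minute 223.
For task 6: task 4 (must start by minute 223); task 7 (must start by minute 242). The most restrictive is minute 223; with a 60-minute duration, task 6 must start by minute 163.
Task 2 must finish in time for task 3 (must start by minute 207, minus 15-minute gap → minute 192); task 6 (must start by minute 163). The tightest is minute 163, so task 2 must start by 163 − 60 = minute 103.

103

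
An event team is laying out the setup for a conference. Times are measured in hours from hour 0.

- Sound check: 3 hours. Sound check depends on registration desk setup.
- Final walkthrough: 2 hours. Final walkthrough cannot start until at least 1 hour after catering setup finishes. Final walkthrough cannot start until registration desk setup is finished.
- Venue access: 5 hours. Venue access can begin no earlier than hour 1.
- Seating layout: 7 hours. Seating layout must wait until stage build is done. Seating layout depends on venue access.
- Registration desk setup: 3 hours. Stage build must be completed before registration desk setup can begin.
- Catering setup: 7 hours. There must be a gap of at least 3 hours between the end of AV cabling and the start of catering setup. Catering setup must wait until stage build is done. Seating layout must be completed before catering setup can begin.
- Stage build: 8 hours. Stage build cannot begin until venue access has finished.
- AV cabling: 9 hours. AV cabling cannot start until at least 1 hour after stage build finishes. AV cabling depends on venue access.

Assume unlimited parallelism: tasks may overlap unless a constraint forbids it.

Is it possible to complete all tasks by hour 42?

Venue access waits on its own release at hour 1, so it starts at hour 1 and finishes at 1 + 5 = hour 6.
After venue access (finishes hour 6), stage build can start at hour 6 and finishes at hour 14.
After stage build (finishes hour 14), registration desk setup can start at hour 14 and finishes at hour 17.
After registration desk setup (finishes hour 17), sound check can start at hour 17 and finishes at hour 20.
For seating layout: stage build (finishes hour 14); venue access (finishes hour 6). Taking the maximum gives a start of hour 14, and it finishes at 14 + 7 = hour 21.
AV cabling cannot start until stage build (finishes hour 14, plus 1-hour gap → hour 15); venue access (finishes hour 6). The controlling bound is hour 15, so AV cabling finishes at 15 + 9 = hour 24.
Catering setup cannot start until AV cabling (finishes hour 24, plus 3-hour gap → hour 27); stage build (finishes hour 14); seating layout (finishes hour 21). The controlling bound is hour 27, so catering setup finishes at 27 + 7 = hour 34.
Final walkthrough cannot start until catering setup (finishes hour 34, plus 1-hour gap → hour 35); registration desk setup (finishes hour 17). The controlling bound is hour 35, so final walkthrough finishes at 35 + 2 = hour 37.
Every task is finished by hour 37, which is no later than the deadline of 42, so the schedule is feasible.

Yes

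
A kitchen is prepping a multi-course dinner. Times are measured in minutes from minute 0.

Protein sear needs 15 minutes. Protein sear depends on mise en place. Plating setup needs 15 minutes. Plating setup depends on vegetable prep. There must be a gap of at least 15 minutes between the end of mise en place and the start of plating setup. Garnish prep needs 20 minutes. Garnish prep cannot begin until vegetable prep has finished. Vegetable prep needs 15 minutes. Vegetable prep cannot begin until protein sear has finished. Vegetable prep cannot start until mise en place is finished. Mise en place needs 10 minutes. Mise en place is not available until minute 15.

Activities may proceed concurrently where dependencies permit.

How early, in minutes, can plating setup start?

55

Mise en place waits on its own release at minute 15, so it starts at minute 15 and finishes at 15 + 10 = minute 25.
Protein sear waits on mise en place (finishes minute 25), so it starts at minute 25 and finishes at 25 + 15 = minute 40.
Vegetable prep cannot start until protein sear (finishes minute 40); mise en place (finishes minute 25). The controlling bound is minute 40, so vegetable prep finishes at 40 + 15 = minute 55.
Plating setup waits on vegetable prep (finishes minute 55); mise en place (finishes minute 25, plus 15-minute gap → minute 40). The latest of these is minute 55, which is the earliest plating setup can start.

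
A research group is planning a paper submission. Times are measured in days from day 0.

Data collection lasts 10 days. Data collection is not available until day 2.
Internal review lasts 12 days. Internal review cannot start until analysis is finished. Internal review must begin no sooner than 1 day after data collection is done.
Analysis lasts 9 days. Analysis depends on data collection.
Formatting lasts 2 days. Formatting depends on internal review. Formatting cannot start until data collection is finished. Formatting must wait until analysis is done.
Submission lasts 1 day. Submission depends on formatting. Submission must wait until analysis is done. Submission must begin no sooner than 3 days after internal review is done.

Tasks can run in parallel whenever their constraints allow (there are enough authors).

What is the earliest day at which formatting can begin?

Data collection cannot begin until its own release at day 2. It runs from day 2 to 2 + 10 = day 12.
Analysis waits on data collection (finishes day 12), so it starts at day 12 and finishes at 12 + 9 = day 21.
Internal review has to wait for analysis (finishes day 21); data collection (finishes day 12, plus 1-day gap → day 13). The latest of these is day 21, so internal review runs day 21 to 21 + 12 = day 33.
Formatting waits on internal review (finishes day 33); data collection (finishes day 12); analysis (finishes day 21). The latest of these is day 33, which is the earliest formatting can start.

33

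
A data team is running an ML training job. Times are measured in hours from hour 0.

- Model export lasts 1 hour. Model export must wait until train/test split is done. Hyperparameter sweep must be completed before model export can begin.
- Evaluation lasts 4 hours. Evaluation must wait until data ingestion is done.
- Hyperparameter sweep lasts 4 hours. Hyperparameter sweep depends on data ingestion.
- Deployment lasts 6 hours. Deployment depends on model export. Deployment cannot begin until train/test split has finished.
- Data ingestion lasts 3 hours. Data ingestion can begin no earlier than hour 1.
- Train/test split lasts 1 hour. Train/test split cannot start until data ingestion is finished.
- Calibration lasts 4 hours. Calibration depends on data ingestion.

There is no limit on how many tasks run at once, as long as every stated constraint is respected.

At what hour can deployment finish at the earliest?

15

Data ingestion cannot begin until its own release at hour 1. It runs from hour 1 to 1 + 3 = hour 4.
Hyperparameter sweep cannot begin until data ingestion (finishes hour 4). It runs from hour 4 to 4 + 4 = hour 8.
After data ingestion (finishes hour 4), train/test split can start at hour 4 and finishes at hour 5.
Model export has to wait for train/test split (finishes hour 5); hyperparameter sweep (finishes hour 8). The latest of these is hour 8, so model export runs hour 8 to 8 + 1 = hour 9.
Deployment has to wait for model export (finishes hour 9); train/test split (finishes hour 5). The latest of these is hour 9, so deployment runs hour 9 to 9 + 6 = hour 15.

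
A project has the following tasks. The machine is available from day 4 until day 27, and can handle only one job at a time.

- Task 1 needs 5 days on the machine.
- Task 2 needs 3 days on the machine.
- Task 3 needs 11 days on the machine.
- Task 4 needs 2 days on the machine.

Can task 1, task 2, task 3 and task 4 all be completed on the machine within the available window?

The machine window is 27 − 4 = 23 days.
Running back to back, the jobs need 5 + 3 + 11 + 2 = 21 days on the machine.
Since 21 ≤ 23, they fit within the window.

Yes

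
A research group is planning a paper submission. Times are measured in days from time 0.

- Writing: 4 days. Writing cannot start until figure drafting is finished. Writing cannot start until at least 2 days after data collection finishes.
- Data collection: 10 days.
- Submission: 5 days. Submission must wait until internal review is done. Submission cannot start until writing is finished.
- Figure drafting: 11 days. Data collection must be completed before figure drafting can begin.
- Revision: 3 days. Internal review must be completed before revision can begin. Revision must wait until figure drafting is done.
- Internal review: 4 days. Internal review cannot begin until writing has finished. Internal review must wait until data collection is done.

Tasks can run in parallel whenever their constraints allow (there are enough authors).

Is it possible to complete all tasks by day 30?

Data collection has no prerequisites, so it starts at day 0 and finishes at day 10.
After data collection (finishes day 10), figure drafting can start at day 10 and finishes at day 21.
Writing cannot start until figure drafting (finishes day 21); data collection (finishes day 10, plus 2-day gap → day 12). The controlling bound is day 21, so writing finishes at 21 + 4 = day 25.
Internal review cannot start until writing (finishes day 25); data collection (finishes day 10). The controlling bound is day 25, so internal review finishes at 25 + 4 = day 29.
Submission needs all of internal review (finishes day 29); writing (finishes day 25). That puts its earliest start at day 29; it finishes at 29 + 5 = day 34.
For revision: internal review (finishes day 29); figure drafting (finishes day 21). Taking the maximum gives a start of day 29, and it finishes at 29 + 3 = day 32.
The earliest everything can be done is day 34, which is after the deadline of 30, so it is not possible.

No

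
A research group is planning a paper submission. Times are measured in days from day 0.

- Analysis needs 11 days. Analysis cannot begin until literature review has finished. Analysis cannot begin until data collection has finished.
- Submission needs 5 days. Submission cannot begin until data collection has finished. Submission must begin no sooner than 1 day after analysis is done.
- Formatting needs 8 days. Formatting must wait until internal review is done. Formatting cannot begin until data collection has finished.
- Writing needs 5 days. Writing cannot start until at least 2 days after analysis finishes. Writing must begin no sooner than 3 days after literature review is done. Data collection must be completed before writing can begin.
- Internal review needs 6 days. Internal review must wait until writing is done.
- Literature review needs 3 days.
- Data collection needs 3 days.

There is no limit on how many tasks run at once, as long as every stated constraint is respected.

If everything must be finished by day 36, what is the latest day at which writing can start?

Formatting must finish by day 36; it takes 8 days, so it must start by 36 − 8 = day 28.
Since formatting (must start by day 28) depends on it, internal review must finish by day 28. Backing off its 6-day duration gives a latest start of day 22.
Writing feeds into internal review (must start by day 22); so writing must finish by day 22 and therefore start by day 17.

17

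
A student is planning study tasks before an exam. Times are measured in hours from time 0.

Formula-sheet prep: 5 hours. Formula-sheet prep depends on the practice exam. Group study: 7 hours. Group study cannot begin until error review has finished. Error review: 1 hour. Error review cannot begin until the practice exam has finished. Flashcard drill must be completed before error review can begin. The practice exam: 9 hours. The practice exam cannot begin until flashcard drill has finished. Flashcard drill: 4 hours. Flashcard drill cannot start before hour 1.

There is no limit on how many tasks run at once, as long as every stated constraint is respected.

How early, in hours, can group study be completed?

22

Flashcard drill cannot begin until its own release at hour 1. It runs from hour 1 to 1 + 4 = hour 5.
The practice exam cannot begin until flashcard drill (finishes hour 5). It runs from hour 5 to 5 + 9 = hour 14.
Error review needs all of the practice exam (finishes hour 14); flashcard drill (finishes hour 5). That puts its earliest start at hour 14; it finishes at 14 + 1 = hour 15.
Group study waits on error review (finishes hour 15), so it starts at hour 15 and finishes at 15 + 7 = hour 22.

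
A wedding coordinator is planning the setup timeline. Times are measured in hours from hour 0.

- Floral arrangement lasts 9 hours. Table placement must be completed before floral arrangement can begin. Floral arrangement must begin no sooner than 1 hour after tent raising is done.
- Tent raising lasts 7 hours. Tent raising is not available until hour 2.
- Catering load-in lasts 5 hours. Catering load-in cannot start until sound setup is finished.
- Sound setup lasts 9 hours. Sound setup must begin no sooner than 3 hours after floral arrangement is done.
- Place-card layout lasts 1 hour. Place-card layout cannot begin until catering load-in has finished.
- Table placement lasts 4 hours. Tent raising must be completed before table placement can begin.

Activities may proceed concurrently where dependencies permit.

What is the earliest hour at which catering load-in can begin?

34

After its own release at hour 2, tent raising can start at hour 2 and finishes at hour 9.
After tent raising (finishes hour 9), table placement can start at hour 9 and finishes at hour 13.
Floral arrangement cannot start until table placement (finishes hour 13); tent raising (finishes hour 9, plus 1-hour gap → hour 10). The controlling bound is hour 13, so floral arrangement finishes at 13 + 9 = hour 22.
Sound setup waits on floral arrangement (finishes hour 22, plus 3-hour gap → hour 25), so it starts at hour 25 and finishes at 25 + 9 = hour 34.
Catering load-in waits on sound setup (finishes hour 34), so the earliest it can start is hour 34.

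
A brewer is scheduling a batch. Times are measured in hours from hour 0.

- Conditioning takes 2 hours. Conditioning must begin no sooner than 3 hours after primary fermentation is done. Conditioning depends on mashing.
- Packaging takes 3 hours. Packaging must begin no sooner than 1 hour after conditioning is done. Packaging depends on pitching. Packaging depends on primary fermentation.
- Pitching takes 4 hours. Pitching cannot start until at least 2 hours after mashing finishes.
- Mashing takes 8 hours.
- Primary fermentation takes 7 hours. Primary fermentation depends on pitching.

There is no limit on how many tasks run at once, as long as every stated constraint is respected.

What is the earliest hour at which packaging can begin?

27

Nothing blocks mashing, so it runs from hour 0 to hour 8.
Pitching cannot begin until mashing (finishes hour 8, plus 2-hour gap → hour 10). It runs from hour 10 to 10 + 4 = hour 14.
Primary fermentation cannot begin until pitching (finishes hour 14). It runs from hour 14 to 14 + 7 = hour 21.
For conditioning: primary fermentation (finishes hour 21, plus 3-hour gap → hour 24); mashing (finishes hour 8). Taking the maximum gives a start of hour 24, and it finishes at 24 + 2 = hour 26.
Packaging waits on conditioning (finishes hour 26, plus 1-hour gap → hour 27); pitching (finishes hour 14); primary fermentation (finishes hour 21). The latest of these is hour 27, which is the earliest packaging can start.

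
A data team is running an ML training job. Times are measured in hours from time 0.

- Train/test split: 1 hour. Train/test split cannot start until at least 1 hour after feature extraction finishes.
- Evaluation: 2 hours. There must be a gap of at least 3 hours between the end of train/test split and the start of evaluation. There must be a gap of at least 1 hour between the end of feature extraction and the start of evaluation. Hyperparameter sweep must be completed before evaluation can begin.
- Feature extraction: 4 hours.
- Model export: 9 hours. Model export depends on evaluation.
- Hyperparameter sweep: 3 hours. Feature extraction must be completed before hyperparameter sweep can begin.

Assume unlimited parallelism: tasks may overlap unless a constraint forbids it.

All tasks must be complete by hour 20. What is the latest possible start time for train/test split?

5

Nothing follows model export; the deadline of hour 20 is its only limit. It must start by 20 − 9 = hour 11.
Evaluation has to be done before model export (must start by hour 11). That means finishing by hour 11, i.e. starting by 11 − 2 = hour 9.
Since evaluation (must start by hour 9, minus 3-hour gap → hour 6) depends on it, train/test split must finish by hour 6. Backing off its 1-hour duration gives a latest start of hour 5.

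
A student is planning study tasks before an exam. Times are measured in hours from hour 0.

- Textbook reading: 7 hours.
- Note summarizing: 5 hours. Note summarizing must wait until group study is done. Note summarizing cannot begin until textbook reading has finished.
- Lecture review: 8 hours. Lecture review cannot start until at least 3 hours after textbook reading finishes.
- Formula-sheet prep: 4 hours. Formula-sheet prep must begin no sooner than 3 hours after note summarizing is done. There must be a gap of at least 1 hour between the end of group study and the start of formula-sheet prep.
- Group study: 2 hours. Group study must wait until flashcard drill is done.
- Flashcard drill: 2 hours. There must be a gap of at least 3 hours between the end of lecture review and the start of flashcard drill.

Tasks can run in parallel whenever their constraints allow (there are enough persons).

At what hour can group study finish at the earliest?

Nothing blocks textbook reading, so it runs from hour 0 to hour 7.
Lecture review cannot begin until textbook reading (finishes hour 7, plus 3-hour gap → hour 10). It runs from hour 10 to 10 + 8 = hour 18.
After lecture review (finishes hour 18, plus 3-hour gap → hour 21), flashcard drill can start at hour 21 and finishes at hour 23.
Group study cannot begin until flashcard drill (finishes hour 23). It runs from hour 23 to 23 + 2 = hour 25.

25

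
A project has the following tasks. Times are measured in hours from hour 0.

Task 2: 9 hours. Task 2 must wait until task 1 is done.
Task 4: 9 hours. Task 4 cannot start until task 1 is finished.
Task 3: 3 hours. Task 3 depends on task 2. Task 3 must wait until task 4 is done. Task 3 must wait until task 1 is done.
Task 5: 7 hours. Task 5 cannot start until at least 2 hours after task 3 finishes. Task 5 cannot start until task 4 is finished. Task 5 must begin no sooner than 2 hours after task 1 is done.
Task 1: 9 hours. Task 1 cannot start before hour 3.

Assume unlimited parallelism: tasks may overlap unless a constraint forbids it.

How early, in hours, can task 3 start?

21

Task 1 cannot begin until its own release at hour 3. It runs from hour 3 to 3 + 9 = hour 12.
Task 4 waits on task 1 (finishes hour 12), so it starts at hour 12 and finishes at 12 + 9 = hour 21.
Task 2 cannot begin until task 1 (finishes hour 12). It runs from hour 12 to 12 + 9 = hour 21.
Task 3 waits on task 2 (finishes hour 21); task 4 (finishes hour 21); task 1 (finishes hour 12). The latest of these is hour 21, which is the earliest task 3 can start.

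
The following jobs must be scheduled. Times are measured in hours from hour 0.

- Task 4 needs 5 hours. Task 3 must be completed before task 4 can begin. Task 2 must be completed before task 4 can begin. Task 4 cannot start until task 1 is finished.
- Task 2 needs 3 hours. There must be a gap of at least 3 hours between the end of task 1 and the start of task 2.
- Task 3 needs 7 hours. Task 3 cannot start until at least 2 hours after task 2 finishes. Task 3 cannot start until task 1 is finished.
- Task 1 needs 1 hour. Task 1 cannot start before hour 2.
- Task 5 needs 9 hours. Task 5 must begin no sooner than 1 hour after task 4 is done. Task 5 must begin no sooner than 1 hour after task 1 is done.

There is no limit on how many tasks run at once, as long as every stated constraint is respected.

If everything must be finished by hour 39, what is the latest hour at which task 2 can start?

To finish by hour 39, task 5 (duration 9) must start no later than hour 30.
Task 4 must finish before task 5 (must start by hour 30, minus 1-hour gap → hour 29). With a 5-hour duration, task 4 must start by 29 − 5 = hour 24.
Since task 4 (must start by hour 24) depends on it, task 3 must finish by hour 24. Backing off its 7-hour duration gives a latest start of hour 17.
For task 2: task 3 (must start by hour 17, minus 2-hour gap → hour 15); task 4 (must start by hour 24). The most restrictive is hour 15; with a 3-hour duration, task 2 must start by hour 12.

12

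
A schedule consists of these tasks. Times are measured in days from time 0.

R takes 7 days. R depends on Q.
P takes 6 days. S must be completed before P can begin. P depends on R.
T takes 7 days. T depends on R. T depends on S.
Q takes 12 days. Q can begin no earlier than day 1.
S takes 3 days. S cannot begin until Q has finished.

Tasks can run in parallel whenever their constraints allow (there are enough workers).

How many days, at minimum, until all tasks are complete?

After its own release at day 1, Q can start at day 1 and finishes at day 13.
After Q (finishes day 13), S can start at day 13 and finishes at day 16.
After Q (finishes day 13), R can start at day 13 and finishes at day 20.
For T: R (finishes day 20); S (finishes day 16). Taking the maximum gives a start of day 20, and it finishes at 20 + 7 = day 27.
P cannot start until S (finishes day 16); R (finishes day 20). The controlling bound is day 20, so P finishes at 20 + 6 = day 26.
All tasks are finished once the last one completes. Finish times: P at 26, Q at 13, R at 20, S at 16, T at 27. The latest is day 27.

27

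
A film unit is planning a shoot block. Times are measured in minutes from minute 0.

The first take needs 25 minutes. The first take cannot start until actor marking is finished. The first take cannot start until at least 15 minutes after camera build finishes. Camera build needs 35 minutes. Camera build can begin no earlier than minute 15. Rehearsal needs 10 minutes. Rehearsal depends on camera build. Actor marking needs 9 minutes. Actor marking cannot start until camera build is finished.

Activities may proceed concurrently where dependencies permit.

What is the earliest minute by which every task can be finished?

Camera build cannot begin until its own release at minute 15. It runs from minute 15 to 15 + 35 = minute 50.
After camera build (finishes minute 50), rehearsal can start at minute 50 and finishes at minute 60.
Actor marking cannot begin until camera build (finishes minute 50). It runs from minute 50 to 50 + 9 = minute 59.
The first take needs all of actor marking (finishes minute 59); camera build (finishes minute 50, plus 15-minute gap → minute 65). That puts its earliest start at minute 65; it finishes at 65 + 25 = minute 90.
All tasks are finished once the last one completes. Finish times: Camera build at 50, Actor marking at 59, Rehearsal at 60, The first take at 90. The latest is minute 90.

90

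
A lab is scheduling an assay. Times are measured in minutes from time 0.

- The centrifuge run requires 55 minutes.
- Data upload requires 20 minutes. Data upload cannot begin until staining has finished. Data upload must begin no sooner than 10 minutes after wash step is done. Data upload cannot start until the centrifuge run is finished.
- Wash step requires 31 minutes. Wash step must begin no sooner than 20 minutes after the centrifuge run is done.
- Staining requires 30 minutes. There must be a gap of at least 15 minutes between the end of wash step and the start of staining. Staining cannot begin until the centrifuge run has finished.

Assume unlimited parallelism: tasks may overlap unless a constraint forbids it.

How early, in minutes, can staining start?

121

Nothing blocks the centrifuge run, so it runs from minute 0 to minute 55.
Wash step waits on the centrifuge run (finishes minute 55, plus 20-minute gap → minute 75), so it starts at minute 75 and finishes at 75 + 31 = minute 106.
Staining waits on wash step (finishes minute 106, plus 15-minute gap → minute 121); the centrifuge run (finishes minute 55). The latest of these is minute 121, which is the earliest staining can start.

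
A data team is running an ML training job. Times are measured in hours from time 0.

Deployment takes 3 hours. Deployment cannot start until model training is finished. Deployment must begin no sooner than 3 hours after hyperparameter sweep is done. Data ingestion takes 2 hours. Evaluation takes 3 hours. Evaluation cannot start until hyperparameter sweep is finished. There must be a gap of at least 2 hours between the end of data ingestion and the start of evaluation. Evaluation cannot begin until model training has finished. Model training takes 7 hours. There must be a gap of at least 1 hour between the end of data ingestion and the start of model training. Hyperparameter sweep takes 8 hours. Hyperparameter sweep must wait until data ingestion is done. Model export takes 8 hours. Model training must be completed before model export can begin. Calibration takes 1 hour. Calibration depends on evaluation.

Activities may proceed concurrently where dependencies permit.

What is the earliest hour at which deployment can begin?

Data ingestion has no prerequisites, so it starts at hour 0 and finishes at hour 2.
After data ingestion (finishes hour 2, plus 1-hour gap → hour 3), model training can start at hour 3 and finishes at hour 10.
After data ingestion (finishes hour 2), hyperparameter sweep can start at hour 2 and finishes at hour 10.
Deployment waits on model training (finishes hour 10); hyperparameter sweep (finishes hour 10, plus 3-hour gap → hour 13). The latest of these is hour 13, which is the earliest deployment can start.

13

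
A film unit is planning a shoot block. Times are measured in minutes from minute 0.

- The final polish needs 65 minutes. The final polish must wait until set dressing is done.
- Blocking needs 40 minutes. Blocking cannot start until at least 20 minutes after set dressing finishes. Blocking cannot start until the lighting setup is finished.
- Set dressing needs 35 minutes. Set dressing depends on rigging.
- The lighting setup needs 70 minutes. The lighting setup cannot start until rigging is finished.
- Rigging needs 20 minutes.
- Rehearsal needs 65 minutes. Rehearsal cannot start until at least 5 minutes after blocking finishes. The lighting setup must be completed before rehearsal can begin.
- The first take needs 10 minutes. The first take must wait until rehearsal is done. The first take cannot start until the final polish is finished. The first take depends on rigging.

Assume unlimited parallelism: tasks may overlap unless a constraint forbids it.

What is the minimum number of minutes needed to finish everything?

210

Nothing blocks rigging, so it runs from minute 0 to minute 20.
The lighting setup cannot begin until rigging (finishes minute 20). It runs from minute 20 to 20 + 70 = minute 90.
Set dressing waits on rigging (finishes minute 20), so it starts at minute 20 and finishes at 20 + 35 = minute 55.
After set dressing (finishes minute 55), the final polish can start at minute 55 and finishes at minute 120.
Blocking cannot start until set dressing (finishes minute 55, plus 20-minute gap → minute 75); the lighting setup (finishes minute 90). The controlling bound is minute 90, so blocking finishes at 90 + 40 = minute 130.
Rehearsal cannot start until blocking (finishes minute 130, plus 5-minute gap → minute 135); the lighting setup (finishes minute 90). The controlling bound is minute 135, so rehearsal finishes at 135 + 65 = minute 200.
The first take needs all of rehearsal (finishes minute 200); the final polish (finishes minute 120); rigging (finishes minute 20). That puts its earliest start at minute 200; it finishes at 200 + 10 = minute 210.
All tasks are finished once the last one completes. Finish times: Rigging at 20, Set dressing at 55, The lighting setup at 90, Blocking at 130, Rehearsal at 200, The final polish at 120, The first take at 210. The latest is minute 210.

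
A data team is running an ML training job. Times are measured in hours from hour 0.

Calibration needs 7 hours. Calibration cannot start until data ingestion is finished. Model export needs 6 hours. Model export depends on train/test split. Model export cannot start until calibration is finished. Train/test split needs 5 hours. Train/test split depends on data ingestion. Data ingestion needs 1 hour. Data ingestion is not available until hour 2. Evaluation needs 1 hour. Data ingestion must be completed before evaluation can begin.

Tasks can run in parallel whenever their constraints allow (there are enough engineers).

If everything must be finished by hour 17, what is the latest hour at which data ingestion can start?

3

Nothing follows model export; the deadline of hour 17 is its only limit. It must start by 17 − 6 = hour 11.
Train/test split must finish before model export (must start by hour 11). With a 5-hour duration, train/test split must start by 11 − 5 = hour 6.
Nothing follows evaluation; the deadline of hour 17 is its only limit. It must start by 17 − 1 = hour 16.
Calibration has to be done before model export (must start by hour 11). That means finishing by hour 11, i.e. starting by 11 − 7 = hour 4.
Data ingestion has several dependents: train/test split (must start by hour 6); evaluation (must start by hour 16); calibration (must start by hour 4). The earliest of those limits is hour 4, so data ingestion must start by 4 − 1 = hour 3.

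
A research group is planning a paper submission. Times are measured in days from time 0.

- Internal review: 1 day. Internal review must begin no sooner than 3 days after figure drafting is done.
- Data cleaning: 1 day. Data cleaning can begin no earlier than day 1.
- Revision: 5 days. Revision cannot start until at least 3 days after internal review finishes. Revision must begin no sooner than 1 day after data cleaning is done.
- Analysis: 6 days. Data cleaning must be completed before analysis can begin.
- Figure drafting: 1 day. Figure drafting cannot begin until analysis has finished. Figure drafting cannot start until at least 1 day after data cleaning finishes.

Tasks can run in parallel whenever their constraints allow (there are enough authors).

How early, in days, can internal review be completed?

13

Data cleaning waits on its own release at day 1, so it starts at day 1 and finishes at 1 + 1 = day 2.
After data cleaning (finishes day 2), analysis can start at day 2 and finishes at day 8.
Figure drafting cannot start until analysis (finishes day 8); data cleaning (finishes day 2, plus 1-day gap → day 3). The controlling bound is day 8, so figure drafting finishes at 8 + 1 = day 9.
Internal review cannot begin until figure drafting (finishes day 9, plus 3-day gap → day 12). It runs from day 12 to 12 + 1 = day 13.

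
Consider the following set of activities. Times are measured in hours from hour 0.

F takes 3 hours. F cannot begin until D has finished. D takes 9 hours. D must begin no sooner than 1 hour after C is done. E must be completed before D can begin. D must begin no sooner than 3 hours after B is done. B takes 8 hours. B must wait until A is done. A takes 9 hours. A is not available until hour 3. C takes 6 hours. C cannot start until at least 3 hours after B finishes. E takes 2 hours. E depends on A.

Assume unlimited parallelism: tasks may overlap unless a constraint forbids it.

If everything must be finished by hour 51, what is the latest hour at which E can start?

37

Nothing follows F; the deadline of hour 51 is its only limit. It must start by 51 − 3 = hour 48.
D feeds into F (must start by hour 48); so D must finish by hour 48 and therefore start by hour 39.
E must finish before D (must start by hour 39). With a 2-hour duration, E must start by 39 − 2 = hour 37.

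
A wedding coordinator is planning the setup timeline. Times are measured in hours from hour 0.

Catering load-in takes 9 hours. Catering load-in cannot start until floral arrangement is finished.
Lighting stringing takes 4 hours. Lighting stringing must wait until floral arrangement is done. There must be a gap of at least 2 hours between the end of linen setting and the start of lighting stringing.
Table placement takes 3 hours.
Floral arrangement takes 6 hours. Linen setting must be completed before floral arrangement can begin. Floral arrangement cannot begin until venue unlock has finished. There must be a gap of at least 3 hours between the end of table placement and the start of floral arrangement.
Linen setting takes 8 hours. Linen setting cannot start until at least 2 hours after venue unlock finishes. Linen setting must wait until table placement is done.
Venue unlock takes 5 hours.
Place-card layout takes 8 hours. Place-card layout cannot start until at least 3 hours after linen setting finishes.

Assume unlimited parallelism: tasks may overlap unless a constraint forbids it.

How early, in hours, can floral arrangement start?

Nothing blocks table placement, so it runs from hour 0 to hour 3.
Venue unlock can start immediately at hour 0; it finishes at hour 5.
For linen setting: venue unlock (finishes hour 5, plus 2-hour gap → hour 7); table placement (finishes hour 3). Taking the maximum gives a start of hour 7, and it finishes at 7 + 8 = hour 15.
Floral arrangement waits on linen setting (finishes hour 15); venue unlock (finishes hour 5); table placement (finishes hour 3, plus 3-hour gap → hour 6). The latest of these is hour 15, which is the earliest floral arrangement can start.

15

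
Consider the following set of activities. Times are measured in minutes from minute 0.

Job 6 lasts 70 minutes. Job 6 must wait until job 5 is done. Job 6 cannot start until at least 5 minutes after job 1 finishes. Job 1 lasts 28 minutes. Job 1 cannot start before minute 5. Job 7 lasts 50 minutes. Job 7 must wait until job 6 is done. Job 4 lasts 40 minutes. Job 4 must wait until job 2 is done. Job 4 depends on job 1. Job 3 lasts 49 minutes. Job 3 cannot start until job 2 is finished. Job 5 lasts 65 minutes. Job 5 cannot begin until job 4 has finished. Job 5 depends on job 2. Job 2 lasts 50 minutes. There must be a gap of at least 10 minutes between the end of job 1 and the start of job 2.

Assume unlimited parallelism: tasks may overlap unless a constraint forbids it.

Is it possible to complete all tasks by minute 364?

Yes

Job 1 cannot begin until its own release at minute 5. It runs from minute 5 to 5 + 28 = minute 33.
Job 2 cannot begin until job 1 (finishes minute 33, plus 10-minute gap → minute 43). It runs from minute 43 to 43 + 50 = minute 93.
Job 4 needs all of job 2 (finishes minute 93); job 1 (finishes minute 33). That puts its earliest start at minute 93; it finishes at 93 + 40 = minute 133.
Job 5 has to wait for job 4 (finishes minute 133); job 2 (finishes minute 93). The latest of these is minute 133, so job 5 runs minute 133 to 133 + 65 = minute 198.
Job 6 has to wait for job 5 (finishes minute 198); job 1 (finishes minute 33, plus 5-minute gap → minute 38). The latest of these is minute 198, so job 6 runs minute 198 to 198 + 70 = minute 268.
Job 7 waits on job 6 (finishes minute 268), so it starts at minute 268 and finishes at 268 + 50 = minute 318.
Job 3 waits on job 2 (finishes minute 93), so it starts at minute 93 and finishes at 93 + 49 = minute 142.
Every task is finished by minute 318, which is no later than the deadline of 364, so the schedule is feasible.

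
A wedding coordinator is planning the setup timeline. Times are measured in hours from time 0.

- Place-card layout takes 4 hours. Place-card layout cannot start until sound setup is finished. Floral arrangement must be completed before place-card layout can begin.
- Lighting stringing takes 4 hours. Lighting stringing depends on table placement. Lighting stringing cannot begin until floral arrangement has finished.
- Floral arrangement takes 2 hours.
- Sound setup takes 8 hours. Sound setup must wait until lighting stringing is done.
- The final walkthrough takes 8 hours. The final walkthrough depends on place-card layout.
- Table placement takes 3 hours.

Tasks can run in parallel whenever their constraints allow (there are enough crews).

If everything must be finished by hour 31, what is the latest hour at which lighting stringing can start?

7

Nothing follows the final walkthrough; the deadline of hour 31 is its only limit. It must start by 31 − 8 = hour 23.
Place-card layout must finish before the final walkthrough (must start by hour 23). With a 4-hour duration, place-card layout must start by 23 − 4 = hour 19.
Since place-card layout (must start by hour 19) depends on it, sound setup must finish by hour 19. Backing off its 8-hour duration gives a latest start of hour 11.
Lighting stringing must finish before sound setup (must start by hour 11). With a 4-hour duration, lighting stringing must start by 11 − 4 = hour 7.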